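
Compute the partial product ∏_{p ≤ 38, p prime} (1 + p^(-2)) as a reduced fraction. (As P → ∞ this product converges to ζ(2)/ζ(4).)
∏ = 270008184968000000/178631837133343209

The primes p ≤ 38 are [2, 3, 5, 7, 11, 13, 17, 19, 23, 29, 31, 37]. For each, (1 + 1/p^2) = (p^2 + 1)/p^2. Multiplying these fractions over p ∈ [2, 3, 5, 7, 11, 13, 17, 19, 23, 29, 31, 37] gives 270008184968000000/178631837133343209. (In the limit P → ∞ this tends to ζ(2)/ζ(4).)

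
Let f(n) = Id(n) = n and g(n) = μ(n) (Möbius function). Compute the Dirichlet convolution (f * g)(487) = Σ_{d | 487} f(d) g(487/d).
(Id * μ)(487) = 486

Divisors of 487: [1, 487]. For each d | 487:
  d = 1: Id(1) · μ(487/1) = 1 · -1 = -1
  d = 487: Id(487) · μ(487/487) = 487 · 1 = 487
Summing: (Id * μ)(487) = -1 + 487 = 486.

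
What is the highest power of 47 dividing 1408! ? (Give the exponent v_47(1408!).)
v_47(1408!) = 29

Legendre's formula: v_p(n!) = Σ_{k ≥ 1} ⌊n / p^k⌋. For p = 47, n = 1408, the terms are:
  ⌊1408/47^1⌋ = ⌊1408/47⌋ = 29
(the next term ⌊1408/47^2⌋ = 0, terminating the sum). Summing: v_47(1408!) = 29 = 29.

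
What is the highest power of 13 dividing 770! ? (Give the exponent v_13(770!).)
v_13(770!) = 63

Legendre's formula: v_p(n!) = Σ_{k ≥ 1} ⌊n / p^k⌋. For p = 13, n = 770, the terms are:
  ⌊770/13^1⌋ = ⌊770/13⌋ = 59
  ⌊770/13^2⌋ = ⌊770/169⌋ = 4
(the next term ⌊770/13^3⌋ = 0, terminating the sum). Summing: v_13(770!) = 59 + 4 = 63.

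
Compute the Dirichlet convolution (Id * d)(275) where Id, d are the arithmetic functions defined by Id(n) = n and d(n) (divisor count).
(Id * d)(275) = 494

Divisors of 275: [1, 5, 11, 25, 55, 275]. For each d | 275:
  d = 1: Id(1) · d(275/1) = 1 · 6 = 6
  d = 5: Id(5) · d(275/5) = 5 · 4 = 20
  d = 11: Id(11) · d(275/11) = 11 · 3 = 33
  d = 25: Id(25) · d(275/25) = 25 · 2 = 50
  d = 55: Id(55) · d(275/55) = 55 · 2 = 110
  d = 275: Id(275) · d(275/275) = 275 · 1 = 275
Summing: (Id * d)(275) = 6 + 20 + 33 + 50 + 110 + 275 = 494.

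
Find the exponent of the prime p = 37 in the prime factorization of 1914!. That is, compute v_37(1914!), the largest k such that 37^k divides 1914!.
v_37(1914!) = 52

Legendre's formula: v_p(n!) = Σ_{k ≥ 1} ⌊n / p^k⌋. For p = 37, n = 1914, the terms are:
  ⌊1914/37^1⌋ = ⌊1914/37⌋ = 51
  ⌊1914/37^2⌋ = ⌊1914/1369⌋ = 1
(the next term ⌊1914/37^3⌋ = 0, terminating the sum). Summing: v_37(1914!) = 51 + 1 = 52.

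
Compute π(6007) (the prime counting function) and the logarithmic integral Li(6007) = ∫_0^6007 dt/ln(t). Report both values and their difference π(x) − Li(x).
π(6007) = 784;  Li(6007) ≈ 801.22;  π(x) − Li(x) ≈ -17.22.

Direct count of primes ≤ 6007 gives π(6007) = 784. Numerical evaluation of the logarithmic integral gives Li(6007) ≈ 801.22. The difference π(x) − Li(x) ≈ -17.22 is typically negative for small/moderate x (Li(x) overestimates), though Littlewood's theorem shows this sign changes infinitely often.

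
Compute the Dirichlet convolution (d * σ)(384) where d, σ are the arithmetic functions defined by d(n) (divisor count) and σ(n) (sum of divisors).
(d * σ)(384) = 5808

Divisors of 384: [1, 2, 3, 4, 6, 8, 12, 16, 24, 32, 48, 64, 96, 128, 192, 384]. For each d | 384:
  d = 1: d(1) · σ(384/1) = 1 · 1020 = 1020
  d = 2: d(2) · σ(384/2) = 2 · 508 = 1016
  d = 3: d(3) · σ(384/3) = 2 · 255 = 510
  d = 4: d(4) · σ(384/4) = 3 · 252 = 756
  d = 6: d(6) · σ(384/6) = 4 · 127 = 508
  d = 8: d(8) · σ(384/8) = 4 · 124 = 496
  d = 12: d(12) · σ(384/12) = 6 · 63 = 378
  d = 16: d(16) · σ(384/16) = 5 · 60 = 300
  d = 24: d(24) · σ(384/24) = 8 · 31 = 248
  d = 32: d(32) · σ(384/32) = 6 · 28 = 168
  d = 48: d(48) · σ(384/48) = 10 · 15 = 150
  d = 64: d(64) · σ(384/64) = 7 · 12 = 84
  d = 96: d(96) · σ(384/96) = 12 · 7 = 84
  d = 128: d(128) · σ(384/128) = 8 · 4 = 32
  d = 192: d(192) · σ(384/192) = 14 · 3 = 42
  d = 384: d(384) · σ(384/384) = 16 · 1 = 16
Summing: (d * σ)(384) = 1020 + 1016 + 510 + 756 + 508 + 496 + 378 + 300 + 248 + 168 + 150 + 84 + 84 + 32 + 42 + 16 = 5808.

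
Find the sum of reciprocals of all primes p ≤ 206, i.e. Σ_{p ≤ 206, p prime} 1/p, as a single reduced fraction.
Σ 1/p = 15202313841027497739047080375538859939135227730139536997746371469607707132833646367/7799922041683461553249199106329813876687996789903550945093032474868511536164700810

π(206) = 46, so the primes ≤ 206 are [2, 3, 5, 7, 11, 13, 17, 19, 23, 29, 31, 37, 41, 43, 47, 53, 59, 61, 67, 71, 73, 79, 83, 89, 97, 101, 103, 107, 109, 113, 127, 131, 137, 139, 149, 151, 157, 163, 167, 173, 179, 181, 191, 193, 197, 199]. Summing 1/p over these primes: 15202313841027497739047080375538859939135227730139536997746371469607707132833646367/7799922041683461553249199106329813876687996789903550945093032474868511536164700810 ≈ 1.9490. Mertens estimate ln ln(206) + 0.2615 ≈ 1.9344.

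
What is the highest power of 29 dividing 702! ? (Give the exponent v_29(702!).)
v_29(702!) = 24

Legendre's formula: v_p(n!) = Σ_{k ≥ 1} ⌊n / p^k⌋. For p = 29, n = 702, the terms are:
  ⌊702/29^1⌋ = ⌊702/29⌋ = 24
(the next term ⌊702/29^2⌋ = 0, terminating the sum). Summing: v_29(702!) = 24 = 24.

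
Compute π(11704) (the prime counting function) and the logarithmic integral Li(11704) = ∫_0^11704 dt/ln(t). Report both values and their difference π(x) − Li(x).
π(11704) = 1405;  Li(11704) ≈ 1429.54;  π(x) − Li(x) ≈ -24.54.

Direct count of primes ≤ 11704 gives π(11704) = 1405. Numerical evaluation of the logarithmic integral gives Li(11704) ≈ 1429.54. The difference π(x) − Li(x) ≈ -24.54 is typically negative for small/moderate x (Li(x) overestimates), though Littlewood's theorem shows this sign changes infinitely often.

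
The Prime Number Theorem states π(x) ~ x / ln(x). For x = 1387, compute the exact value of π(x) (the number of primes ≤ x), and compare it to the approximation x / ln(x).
π(1387) = 221;  x/ln(x) ≈ 191.71;  relative error ≈ 13.25%.

Directly count primes up to 1387: π(1387) = 221. The PNT approximation gives 1387/ln(1387) ≈ 1387/7.23490 ≈ 191.71. Relative error (π(x) − x/ln(x)) / π(x) ≈ 13.25%; the approximation is known to undercount slightly (Li(x) is a better estimate).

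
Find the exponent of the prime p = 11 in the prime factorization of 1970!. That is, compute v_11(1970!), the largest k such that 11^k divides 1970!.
v_11(1970!) = 196

Legendre's formula: v_p(n!) = Σ_{k ≥ 1} ⌊n / p^k⌋. For p = 11, n = 1970, the terms are:
  ⌊1970/11^1⌋ = ⌊1970/11⌋ = 179
  ⌊1970/11^2⌋ = ⌊1970/121⌋ = 16
  ⌊1970/11^3⌋ = ⌊1970/1331⌋ = 1
(the next term ⌊1970/11^4⌋ = 0, terminating the sum). Summing: v_11(1970!) = 179 + 16 + 1 = 196.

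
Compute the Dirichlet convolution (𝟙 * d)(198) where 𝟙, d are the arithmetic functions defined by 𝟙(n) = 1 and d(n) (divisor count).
(𝟙 * d)(198) = 54

Divisors of 198: [1, 2, 3, 6, 9, 11, 18, 22, 33, 66, 99, 198]. For each d | 198:
  d = 1: 𝟙(1) · d(198/1) = 1 · 12 = 12
  d = 2: 𝟙(2) · d(198/2) = 1 · 6 = 6
  d = 3: 𝟙(3) · d(198/3) = 1 · 8 = 8
  d = 6: 𝟙(6) · d(198/6) = 1 · 4 = 4
  d = 9: 𝟙(9) · d(198/9) = 1 · 4 = 4
  d = 11: 𝟙(11) · d(198/11) = 1 · 6 = 6
  d = 18: 𝟙(18) · d(198/18) = 1 · 2 = 2
  d = 22: 𝟙(22) · d(198/22) = 1 · 3 = 3
  d = 33: 𝟙(33) · d(198/33) = 1 · 4 = 4
  d = 66: 𝟙(66) · d(198/66) = 1 · 2 = 2
  d = 99: 𝟙(99) · d(198/99) = 1 · 2 = 2
  d = 198: 𝟙(198) · d(198/198) = 1 · 1 = 1
Summing: (𝟙 * d)(198) = 12 + 6 + 8 + 4 + 4 + 6 + 2 + 3 + 4 + 2 + 2 + 1 = 54.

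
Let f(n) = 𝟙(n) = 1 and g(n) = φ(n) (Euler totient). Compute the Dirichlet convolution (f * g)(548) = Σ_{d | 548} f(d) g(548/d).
(𝟙 * φ)(548) = 548

Divisors of 548: [1, 2, 4, 137, 274, 548]. For each d | 548:
  d = 1: 𝟙(1) · φ(548/1) = 1 · 272 = 272
  d = 2: 𝟙(2) · φ(548/2) = 1 · 136 = 136
  d = 4: 𝟙(4) · φ(548/4) = 1 · 136 = 136
  d = 137: 𝟙(137) · φ(548/137) = 1 · 2 = 2
  d = 274: 𝟙(274) · φ(548/274) = 1 · 1 = 1
  d = 548: 𝟙(548) · φ(548/548) = 1 · 1 = 1
Summing: (𝟙 * φ)(548) = 272 + 136 + 136 + 2 + 1 + 1 = 548.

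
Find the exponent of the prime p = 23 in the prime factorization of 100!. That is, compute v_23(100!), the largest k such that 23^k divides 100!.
v_23(100!) = 4

Legendre's formula: v_p(n!) = Σ_{k ≥ 1} ⌊n / p^k⌋. For p = 23, n = 100, the terms are:
  ⌊100/23^1⌋ = ⌊100/23⌋ = 4
(the next term ⌊100/23^2⌋ = 0, terminating the sum). Summing: v_23(100!) = 4 = 4.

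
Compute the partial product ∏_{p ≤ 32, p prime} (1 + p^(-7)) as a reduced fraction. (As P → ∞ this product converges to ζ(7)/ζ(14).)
∏ = 45636384576315690080929715569674882079693135504462522074208731086848/45261280733327250662945753058202857554009606630517518569698816246875

The primes p ≤ 32 are [2, 3, 5, 7, 11, 13, 17, 19, 23, 29, 31]. For each, (1 + 1/p^7) = (p^7 + 1)/p^7. Multiplying these fractions over p ∈ [2, 3, 5, 7, 11, 13, 17, 19, 23, 29, 31] gives 45636384576315690080929715569674882079693135504462522074208731086848/45261280733327250662945753058202857554009606630517518569698816246875. (In the limit P → ∞ this tends to ζ(7)/ζ(14).)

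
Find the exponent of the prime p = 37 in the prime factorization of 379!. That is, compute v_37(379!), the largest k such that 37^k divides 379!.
v_37(379!) = 10

Legendre's formula: v_p(n!) = Σ_{k ≥ 1} ⌊n / p^k⌋. For p = 37, n = 379, the terms are:
  ⌊379/37^1⌋ = ⌊379/37⌋ = 10
(the next term ⌊379/37^2⌋ = 0, terminating the sum). Summing: v_37(379!) = 10 = 10.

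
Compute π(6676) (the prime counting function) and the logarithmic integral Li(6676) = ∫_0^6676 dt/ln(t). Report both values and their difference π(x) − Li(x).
π(6676) = 860;  Li(6676) ≈ 877.64;  π(x) − Li(x) ≈ -17.64.

Direct count of primes ≤ 6676 gives π(6676) = 860. Numerical evaluation of the logarithmic integral gives Li(6676) ≈ 877.64. The difference π(x) − Li(x) ≈ -17.64 is typically negative for small/moderate x (Li(x) overestimates), though Littlewood's theorem shows this sign changes infinitely often.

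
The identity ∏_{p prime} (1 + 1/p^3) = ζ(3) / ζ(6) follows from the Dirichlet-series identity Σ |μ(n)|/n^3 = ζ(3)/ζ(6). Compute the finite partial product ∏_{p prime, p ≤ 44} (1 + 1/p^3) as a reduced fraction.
∏ = 77199709041125603078439960576/65340146372601957980502060935

The primes p ≤ 44 are [2, 3, 5, 7, 11, 13, 17, 19, 23, 29, 31, 37, 41, 43]. For each, (1 + 1/p^3) = (p^3 + 1)/p^3. Multiplying these fractions over p ∈ [2, 3, 5, 7, 11, 13, 17, 19, 23, 29, 31, 37, 41, 43] gives 77199709041125603078439960576/65340146372601957980502060935. (In the limit P → ∞ this tends to ζ(3)/ζ(6).)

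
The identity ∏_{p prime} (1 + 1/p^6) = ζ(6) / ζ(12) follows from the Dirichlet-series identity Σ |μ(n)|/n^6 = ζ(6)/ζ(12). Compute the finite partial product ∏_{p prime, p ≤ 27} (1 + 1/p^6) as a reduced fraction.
∏ = 1528148900144746288585670319214284020/1502467574555591484127420211226932553

The primes p ≤ 27 are [2, 3, 5, 7, 11, 13, 17, 19, 23]. For each, (1 + 1/p^6) = (p^6 + 1)/p^6. Multiplying these fractions over p ∈ [2, 3, 5, 7, 11, 13, 17, 19, 23] gives 1528148900144746288585670319214284020/1502467574555591484127420211226932553. (In the limit P → ∞ this tends to ζ(6)/ζ(12).)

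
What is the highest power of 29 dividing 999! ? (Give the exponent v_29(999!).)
v_29(999!) = 35

Legendre's formula: v_p(n!) = Σ_{k ≥ 1} ⌊n / p^k⌋. For p = 29, n = 999, the terms are:
  ⌊999/29^1⌋ = ⌊999/29⌋ = 34
  ⌊999/29^2⌋ = ⌊999/841⌋ = 1
(the next term ⌊999/29^3⌋ = 0, terminating the sum). Summing: v_29(999!) = 34 + 1 = 35.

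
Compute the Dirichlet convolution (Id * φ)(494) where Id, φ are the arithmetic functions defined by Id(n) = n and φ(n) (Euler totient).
(Id * φ)(494) = 2775

Divisors of 494: [1, 2, 13, 19, 26, 38, 247, 494]. For each d | 494:
  d = 1: Id(1) · φ(494/1) = 1 · 216 = 216
  d = 2: Id(2) · φ(494/2) = 2 · 216 = 432
  d = 13: Id(13) · φ(494/13) = 13 · 18 = 234
  d = 19: Id(19) · φ(494/19) = 19 · 12 = 228
  d = 26: Id(26) · φ(494/26) = 26 · 18 = 468
  d = 38: Id(38) · φ(494/38) = 38 · 12 = 456
  d = 247: Id(247) · φ(494/247) = 247 · 1 = 247
  d = 494: Id(494) · φ(494/494) = 494 · 1 = 494
Summing: (Id * φ)(494) = 216 + 432 + 234 + 228 + 468 + 456 + 247 + 494 = 2775.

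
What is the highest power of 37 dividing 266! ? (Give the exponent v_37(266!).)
v_37(266!) = 7

Legendre's formula: v_p(n!) = Σ_{k ≥ 1} ⌊n / p^k⌋. For p = 37, n = 266, the terms are:
  ⌊266/37^1⌋ = ⌊266/37⌋ = 7
(the next term ⌊266/37^2⌋ = 0, terminating the sum). Summing: v_37(266!) = 7 = 7.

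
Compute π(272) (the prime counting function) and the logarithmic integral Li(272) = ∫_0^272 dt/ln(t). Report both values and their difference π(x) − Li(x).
π(272) = 58;  Li(272) ≈ 63.38;  π(x) − Li(x) ≈ -5.38.

Direct count of primes ≤ 272 gives π(272) = 58. Numerical evaluation of the logarithmic integral gives Li(272) ≈ 63.38. The difference π(x) − Li(x) ≈ -5.38 is typically negative for small/moderate x (Li(x) overestimates), though Littlewood's theorem shows this sign changes infinitely often.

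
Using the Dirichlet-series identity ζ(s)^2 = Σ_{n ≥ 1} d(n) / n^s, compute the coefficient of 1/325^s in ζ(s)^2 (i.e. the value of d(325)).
d(325) = 6

ζ(s)^2 = (Σ 1/m^s)(Σ 1/k^s). The coefficient of 1/n^s in the product is the number of ordered pairs (m, k) with mk = n, which equals d(n). For n = 325, divisors are [1, 5, 13, 25, 65, 325], so d(325) = 6.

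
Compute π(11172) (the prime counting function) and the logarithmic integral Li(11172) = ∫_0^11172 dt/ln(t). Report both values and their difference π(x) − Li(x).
π(11172) = 1353;  Li(11172) ≈ 1372.61;  π(x) − Li(x) ≈ -19.61.

Direct count of primes ≤ 11172 gives π(11172) = 1353. Numerical evaluation of the logarithmic integral gives Li(11172) ≈ 1372.61. The difference π(x) − Li(x) ≈ -19.61 is typically negative for small/moderate x (Li(x) overestimates), though Littlewood's theorem shows this sign changes infinitely often.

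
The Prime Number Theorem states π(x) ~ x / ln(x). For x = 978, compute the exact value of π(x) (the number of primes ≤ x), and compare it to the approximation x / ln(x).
π(978) = 165;  x/ln(x) ≈ 142.04;  relative error ≈ 13.92%.

Directly count primes up to 978: π(978) = 165. The PNT approximation gives 978/ln(978) ≈ 978/6.88551 ≈ 142.04. Relative error (π(x) − x/ln(x)) / π(x) ≈ 13.92%; the approximation is known to undercount slightly (Li(x) is a better estimate).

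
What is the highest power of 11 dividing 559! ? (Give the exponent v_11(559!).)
v_11(559!) = 54

Legendre's formula: v_p(n!) = Σ_{k ≥ 1} ⌊n / p^k⌋. For p = 11, n = 559, the terms are:
  ⌊559/11^1⌋ = ⌊559/11⌋ = 50
  ⌊559/11^2⌋ = ⌊559/121⌋ = 4
(the next term ⌊559/11^3⌋ = 0, terminating the sum). Summing: v_11(559!) = 50 + 4 = 54.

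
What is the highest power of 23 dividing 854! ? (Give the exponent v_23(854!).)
v_23(854!) = 38

Legendre's formula: v_p(n!) = Σ_{k ≥ 1} ⌊n / p^k⌋. For p = 23, n = 854, the terms are:
  ⌊854/23^1⌋ = ⌊854/23⌋ = 37
  ⌊854/23^2⌋ = ⌊854/529⌋ = 1
(the next term ⌊854/23^3⌋ = 0, terminating the sum). Summing: v_23(854!) = 37 + 1 = 38.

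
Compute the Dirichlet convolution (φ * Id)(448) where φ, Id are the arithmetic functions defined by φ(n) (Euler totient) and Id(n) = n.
(φ * Id)(448) = 3328

Divisors of 448: [1, 2, 4, 7, 8, 14, 16, 28, 32, 56, 64, 112, 224, 448]. For each d | 448:
  d = 1: φ(1) · Id(448/1) = 1 · 448 = 448
  d = 2: φ(2) · Id(448/2) = 1 · 224 = 224
  d = 4: φ(4) · Id(448/4) = 2 · 112 = 224
  d = 7: φ(7) · Id(448/7) = 6 · 64 = 384
  d = 8: φ(8) · Id(448/8) = 4 · 56 = 224
  d = 14: φ(14) · Id(448/14) = 6 · 32 = 192
  d = 16: φ(16) · Id(448/16) = 8 · 28 = 224
  d = 28: φ(28) · Id(448/28) = 12 · 16 = 192
  d = 32: φ(32) · Id(448/32) = 16 · 14 = 224
  d = 56: φ(56) · Id(448/56) = 24 · 8 = 192
  d = 64: φ(64) · Id(448/64) = 32 · 7 = 224
  d = 112: φ(112) · Id(448/112) = 48 · 4 = 192
  d = 224: φ(224) · Id(448/224) = 96 · 2 = 192
  d = 448: φ(448) · Id(448/448) = 192 · 1 = 192
Summing: (φ * Id)(448) = 448 + 224 + 224 + 384 + 224 + 192 + 224 + 192 + 224 + 192 + 224 + 192 + 192 + 192 = 3328.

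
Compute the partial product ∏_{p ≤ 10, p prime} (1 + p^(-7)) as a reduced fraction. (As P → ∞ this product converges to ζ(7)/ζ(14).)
∏ = 31528037707363/31268898281250

The primes p ≤ 10 are [2, 3, 5, 7]. For each, (1 + 1/p^7) = (p^7 + 1)/p^7. Multiplying these fractions over p ∈ [2, 3, 5, 7] gives 31528037707363/31268898281250. (In the limit P → ∞ this tends to ζ(7)/ζ(14).)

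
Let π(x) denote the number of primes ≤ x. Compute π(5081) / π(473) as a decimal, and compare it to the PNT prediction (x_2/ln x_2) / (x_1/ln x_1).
π(5081)/π(473) = 679/91 ≈ 7.4615;  PNT prediction ≈ 7.7534.

π(473) = 91 and π(5081) = 679, so π(5081)/π(473) ≈ 7.4615. The PNT-predicted ratio is (5081/ln(5081)) / (473/ln(473)) ≈ 7.7534. The two agree to within a few percent, as expected.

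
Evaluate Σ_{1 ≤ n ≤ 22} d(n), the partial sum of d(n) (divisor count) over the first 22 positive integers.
Σ_{n ≤ 22} d(n) = 74

Compute d(n) for each 1 ≤ n ≤ 22: d(1) = 1, d(2) = 2, d(3) = 2, d(4) = 3, d(5) = 2, d(6) = 4, d(7) = 2, d(8) = 4, d(9) = 3, d(10) = 4, d(11) = 2, d(12) = 6, d(13) = 2, d(14) = 4, d(15) = 4, d(16) = 5, d(17) = 2, d(18) = 6, d(19) = 2, d(20) = 6, d(21) = 4, d(22) = 4. Summing all 22 values: 74. (Dirichlet's divisor formula: Σ_{n ≤ x} d(n) = x ln(x) + (2γ − 1) x + O(√x). For x = 22, the asymptotic estimate is ≈ 71.40.)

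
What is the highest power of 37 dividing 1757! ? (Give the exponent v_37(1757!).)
v_37(1757!) = 48

Legendre's formula: v_p(n!) = Σ_{k ≥ 1} ⌊n / p^k⌋. For p = 37, n = 1757, the terms are:
  ⌊1757/37^1⌋ = ⌊1757/37⌋ = 47
  ⌊1757/37^2⌋ = ⌊1757/1369⌋ = 1
(the next term ⌊1757/37^3⌋ = 0, terminating the sum). Summing: v_37(1757!) = 47 + 1 = 48.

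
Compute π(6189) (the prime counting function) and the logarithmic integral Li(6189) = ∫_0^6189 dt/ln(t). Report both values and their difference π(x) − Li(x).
π(6189) = 804;  Li(6189) ≈ 822.10;  π(x) − Li(x) ≈ -18.10.

Direct count of primes ≤ 6189 gives π(6189) = 804. Numerical evaluation of the logarithmic integral gives Li(6189) ≈ 822.10. The difference π(x) − Li(x) ≈ -18.10 is typically negative for small/moderate x (Li(x) overestimates), though Littlewood's theorem shows this sign changes infinitely often.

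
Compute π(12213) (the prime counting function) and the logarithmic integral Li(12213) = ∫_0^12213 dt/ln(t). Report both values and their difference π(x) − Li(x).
π(12213) = 1460;  Li(12213) ≈ 1483.76;  π(x) − Li(x) ≈ -23.76.

Direct count of primes ≤ 12213 gives π(12213) = 1460. Numerical evaluation of the logarithmic integral gives Li(12213) ≈ 1483.76. The difference π(x) − Li(x) ≈ -23.76 is typically negative for small/moderate x (Li(x) overestimates), though Littlewood's theorem shows this sign changes infinitely often.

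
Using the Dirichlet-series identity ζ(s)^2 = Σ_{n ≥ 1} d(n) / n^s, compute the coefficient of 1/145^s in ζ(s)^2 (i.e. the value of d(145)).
d(145) = 4

ζ(s)^2 = (Σ 1/m^s)(Σ 1/k^s). The coefficient of 1/n^s in the product is the number of ordered pairs (m, k) with mk = n, which equals d(n). For n = 145, divisors are [1, 5, 29, 145], so d(145) = 4.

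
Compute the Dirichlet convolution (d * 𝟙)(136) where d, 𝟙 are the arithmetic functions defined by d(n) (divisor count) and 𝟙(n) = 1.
(d * 𝟙)(136) = 30

Divisors of 136: [1, 2, 4, 8, 17, 34, 68, 136]. For each d | 136:
  d = 1: d(1) · 𝟙(136/1) = 1 · 1 = 1
  d = 2: d(2) · 𝟙(136/2) = 2 · 1 = 2
  d = 4: d(4) · 𝟙(136/4) = 3 · 1 = 3
  d = 8: d(8) · 𝟙(136/8) = 4 · 1 = 4
  d = 17: d(17) · 𝟙(136/17) = 2 · 1 = 2
  d = 34: d(34) · 𝟙(136/34) = 4 · 1 = 4
  d = 68: d(68) · 𝟙(136/68) = 6 · 1 = 6
  d = 136: d(136) · 𝟙(136/136) = 8 · 1 = 8
Summing: (d * 𝟙)(136) = 1 + 2 + 3 + 4 + 2 + 4 + 6 + 8 = 30.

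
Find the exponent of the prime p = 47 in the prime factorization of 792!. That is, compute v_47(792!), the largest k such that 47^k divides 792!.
v_47(792!) = 16

Legendre's formula: v_p(n!) = Σ_{k ≥ 1} ⌊n / p^k⌋. For p = 47, n = 792, the terms are:
  ⌊792/47^1⌋ = ⌊792/47⌋ = 16
(the next term ⌊792/47^2⌋ = 0, terminating the sum). Summing: v_47(792!) = 16 = 16.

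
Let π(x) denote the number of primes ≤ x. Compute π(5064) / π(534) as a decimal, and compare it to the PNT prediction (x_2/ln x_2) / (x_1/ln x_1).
π(5064)/π(534) = 677/99 ≈ 6.8384;  PNT prediction ≈ 6.9822.

π(534) = 99 and π(5064) = 677, so π(5064)/π(534) ≈ 6.8384. The PNT-predicted ratio is (5064/ln(5064)) / (534/ln(534)) ≈ 6.9822. The two agree to within a few percent, as expected.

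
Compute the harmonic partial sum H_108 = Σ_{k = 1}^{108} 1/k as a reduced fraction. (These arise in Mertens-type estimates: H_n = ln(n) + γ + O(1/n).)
H_108 = 81704399374878842092679986459517574603754626787/15521442759214556458772607587176753329489754560

Direct summation: H_108 = 1 + 1/2 + ... + 1/108. The least common denominator is lcm(1, ..., 108) = 77607213796072782293863037935883766647448772800; over this denominator the numerator is 77607213796072782293863037935883766647448772800 + 38803606898036391146931518967941883323724386400 + 25869071265357594097954345978627922215816257600 + 19401803449018195573465759483970941661862193200 + 15521442759214556458772607587176753329489754560 + 12934535632678797048977172989313961107908128800 + 11086744828010397470551862562269109521064110400 + 9700901724509097786732879741985470830931096600 + 8623023755119198032651448659542640738605419200 + 7760721379607278229386303793588376664744877280 + 7055201254188434753987548903262160604313524800 + 6467267816339398524488586494656980553954064400 + 5969785676620983253374079841221828203649905600 + 5543372414005198735275931281134554760532055200 + 5173814253071518819590869195725584443163251520 + 4850450862254548893366439870992735415465548300 + 4565130223298398958462531643287280391026398400 + 4311511877559599016325724329771320369302709600 + 4084590199793304331255949365046514034076251200 + 3880360689803639114693151896794188332372438640 + 3695581609336799156850620854089703173688036800 + 3527600627094217376993774451631080302156762400 + 3374226686785773143211436431994946375976033600 + 3233633908169699262244293247328490276977032200 + 3104288551842911291754521517435350665897950912 + 2984892838310491626687039920610914101824952800 + 2874341251706399344217149553180880246201806400 + 2771686207002599367637965640567277380266027600 + 2676110820554233872202173721927026436118923200 + 2586907126535759409795434597862792221581625760 + 2503458509550734912705259288254315053143508800 + 2425225431127274446683219935496367707732774150 + 2351733751396144917995849634420720201437841600 + 2282565111649199479231265821643640195513199200 + 2217348965602079494110372512453821904212822080 + 2155755938779799508162862164885660184651354800 + 2097492264758723845780082106375236936417534400 + 2042295099896652165627974682523257017038125600 + 1989928558873661084458026613740609401216635200 + 1940180344901819557346575948397094166186219320 + 1892858873074945909606415559411799186523140800 + 1847790804668399578425310427044851586844018400 + 1804818925490064704508442742694971317382529600 + 1763800313547108688496887225815540151078381200 + 1724604751023839606530289731908528147721083840 + 1687113343392886571605718215997473187988016800 + 1651217314810059197741766764593271630796782400 + 1616816954084849631122146623664245138488516100 + 1583820689715771067221694651752729931580587200 + 1552144275921455645877260758717675332948975456 + 1521710074432799652820843881095760130342132800 + 1492446419155245813343519960305457050912476400 + 1464287052756090231959679961054410691461297600 + 1437170625853199672108574776590440123100903200 + 1411040250837686950797509780652432120862704960 + 1385843103501299683818982820283638690133013800 + 1361530066597768110418649788348838011358750400 + 1338055410277116936101086860963513218059461600 + 1315376505018182750743441320947182485549979200 + 1293453563267879704897717298931396110790812880 + 1272249406492996431046935048129242076187684800 + 1251729254775367456352629644127157526571754400 + 1231860536445599718950206951363234391229345600 + 1212612715563637223341609967748183853866387075 + 1193957135324196650674815968244365640729981120 + 1175866875698072458997924817210360100718920800 + 1158316623821981825281537879640056218618638400 + 1141282555824599739615632910821820097756599600 + 1124742228928591047737145477331648791992011200 + 1108674482801039747055186256226910952106411040 + 1093059349240461722448775182195546009118996800 + 1077877969389899754081431082442830092325677400 + 1063112517754421675258397779943613241745873600 + 1048746132379361922890041053187618468208767200 + 1034762850614303763918173839145116888632650304 + 1021147549948326082813987341261628508519062800 + 1007885893455490679141078414751737229187646400 + 994964279436830542229013306870304700608317600 + 982369794886997244226114404251693248701883200 + 970090172450909778673287974198547083093109660 + 958113750568799781405716517726960082067268800 + 946429436537472954803207779705899593261570400 + 935026672241840750528470336576912851174081600 + 923895402334199789212655213522425793422009200 + 913026044659679791692506328657456078205279680 + 902409462745032352254221371347485658691264800 + 892036940184744624067391240642342145372974400 + 881900156773554344248443612907770075539190600 + 871991166248008789818685819504311984802795200 + 862302375511919803265144865954264073860541920 + 852826525231569036196297120174546886235700800 + 843556671696443285802859107998736593994008400 + 834486169850244970901753096084771684381169600 + 825608657405029598870883382296635815398391200 + 816918039958660866251189873009302806815250240 + 808408477042424815561073311832122569244258050 + 800074369031678167977969463256533676777822400 + 791910344857885533610847325876364965790293600 + 783911250465381639331949878140240067145947200 + 776072137960727822938630379358837666474487728 + 768388255406661210830327108276076897499492800 + 760855037216399826410421940547880065171066400 + 753468095107502740717116873163920064538337600 + 746223209577622906671759980152728525456238200 + 739116321867359831370124170817940634737607360 + 732143526378045115979839980527205345730648800 + 725301063514698899942645214354053893901390400 + 718585312926599836054287388295220061550451600 = 408521996874394210463399932297587873018773133935, so H_108 = 408521996874394210463399932297587873018773133935/77607213796072782293863037935883766647448772800; reducing by gcd(408521996874394210463399932297587873018773133935, 77607213796072782293863037935883766647448772800) = 5 gives 81704399374878842092679986459517574603754626787/15521442759214556458772607587176753329489754560 ≈ 5.26397. (The PNT-adjacent estimate ln(108) + γ ≈ 5.25935 matches within O(1/n).)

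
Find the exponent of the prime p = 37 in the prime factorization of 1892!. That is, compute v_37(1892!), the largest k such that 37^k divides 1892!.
v_37(1892!) = 52

Legendre's formula: v_p(n!) = Σ_{k ≥ 1} ⌊n / p^k⌋. For p = 37, n = 1892, the terms are:
  ⌊1892/37^1⌋ = ⌊1892/37⌋ = 51
  ⌊1892/37^2⌋ = ⌊1892/1369⌋ = 1
(the next term ⌊1892/37^3⌋ = 0, terminating the sum). Summing: v_37(1892!) = 51 + 1 = 52.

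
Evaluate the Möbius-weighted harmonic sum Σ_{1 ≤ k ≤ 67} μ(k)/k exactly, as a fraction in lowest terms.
Σ μ(k)/k = 1690811146852662245882/1309720258513377842646515

Values of μ(k) for 1 ≤ k ≤ 67: μ(1) = 1, μ(2) = -1, μ(3) = -1, μ(5) = -1, μ(6) = 1, μ(7) = -1, μ(10) = 1, μ(11) = -1, μ(13) = -1, μ(14) = 1, μ(15) = 1, μ(17) = -1, μ(19) = -1, μ(21) = 1, μ(22) = 1, μ(23) = -1, μ(26) = 1, μ(29) = -1, μ(30) = -1, μ(31) = -1, μ(33) = 1, μ(34) = 1, μ(35) = 1, μ(37) = -1, μ(38) = 1, μ(39) = 1, μ(41) = -1, μ(42) = -1, μ(43) = -1, μ(46) = 1, μ(47) = -1, μ(51) = 1, μ(53) = -1, μ(55) = 1, μ(57) = 1, μ(58) = 1, μ(59) = -1, μ(61) = -1, μ(62) = 1, μ(65) = 1, μ(66) = -1, μ(67) = -1, with μ = 0 on non-squarefree integers. Summing μ(k)/k for k where μ(k) ≠ 0 gives 1690811146852662245882/1309720258513377842646515 ≈ 0.0013. (PNT ⟺ this sum → 0 as n → ∞.)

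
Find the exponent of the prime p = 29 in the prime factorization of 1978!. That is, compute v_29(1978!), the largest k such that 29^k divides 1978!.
v_29(1978!) = 70

Legendre's formula: v_p(n!) = Σ_{k ≥ 1} ⌊n / p^k⌋. For p = 29, n = 1978, the terms are:
  ⌊1978/29^1⌋ = ⌊1978/29⌋ = 68
  ⌊1978/29^2⌋ = ⌊1978/841⌋ = 2
(the next term ⌊1978/29^3⌋ = 0, terminating the sum). Summing: v_29(1978!) = 68 + 2 = 70.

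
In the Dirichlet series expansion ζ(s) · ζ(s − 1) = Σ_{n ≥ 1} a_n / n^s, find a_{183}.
σ(183) = 248

In the product (Σ m^0/m^s)(Σ k / k^s) = Σ (Σ_{d | n} d) / n^s, the coefficient of 1/n^s is σ(n) = Σ_{d | n} d. For n = 183, divisors are [1, 3, 61, 183]; summing: σ(183) = 248.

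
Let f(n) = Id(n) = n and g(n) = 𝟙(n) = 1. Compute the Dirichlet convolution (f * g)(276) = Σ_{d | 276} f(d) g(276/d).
(Id * 𝟙)(276) = 672

Divisors of 276: [1, 2, 3, 4, 6, 12, 23, 46, 69, 92, 138, 276]. For each d | 276:
  d = 1: Id(1) · 𝟙(276/1) = 1 · 1 = 1
  d = 2: Id(2) · 𝟙(276/2) = 2 · 1 = 2
  d = 3: Id(3) · 𝟙(276/3) = 3 · 1 = 3
  d = 4: Id(4) · 𝟙(276/4) = 4 · 1 = 4
  d = 6: Id(6) · 𝟙(276/6) = 6 · 1 = 6
  d = 12: Id(12) · 𝟙(276/12) = 12 · 1 = 12
  d = 23: Id(23) · 𝟙(276/23) = 23 · 1 = 23
  d = 46: Id(46) · 𝟙(276/46) = 46 · 1 = 46
  d = 69: Id(69) · 𝟙(276/69) = 69 · 1 = 69
  d = 92: Id(92) · 𝟙(276/92) = 92 · 1 = 92
  d = 138: Id(138) · 𝟙(276/138) = 138 · 1 = 138
  d = 276: Id(276) · 𝟙(276/276) = 276 · 1 = 276
Summing: (Id * 𝟙)(276) = 1 + 2 + 3 + 4 + 6 + 12 + 23 + 46 + 69 + 92 + 138 + 276 = 672.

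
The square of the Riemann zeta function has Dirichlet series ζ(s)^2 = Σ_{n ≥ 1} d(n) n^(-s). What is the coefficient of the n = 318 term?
d(318) = 8

ζ(s)^2 = (Σ 1/m^s)(Σ 1/k^s). The coefficient of 1/n^s in the product is the number of ordered pairs (m, k) with mk = n, which equals d(n). For n = 318, divisors are [1, 2, 3, 6, 53, 106, 159, 318], so d(318) = 8.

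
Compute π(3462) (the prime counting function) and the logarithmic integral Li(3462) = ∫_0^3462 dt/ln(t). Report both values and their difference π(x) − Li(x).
π(3462) = 484;  Li(3462) ≈ 499.94;  π(x) − Li(x) ≈ -15.94.

Direct count of primes ≤ 3462 gives π(3462) = 484. Numerical evaluation of the logarithmic integral gives Li(3462) ≈ 499.94. The difference π(x) − Li(x) ≈ -15.94 is typically negative for small/moderate x (Li(x) overestimates), though Littlewood's theorem shows this sign changes infinitely often.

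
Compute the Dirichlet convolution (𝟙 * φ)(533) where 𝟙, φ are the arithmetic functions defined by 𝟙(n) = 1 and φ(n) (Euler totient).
(𝟙 * φ)(533) = 533

Divisors of 533: [1, 13, 41, 533]. For each d | 533:
  d = 1: 𝟙(1) · φ(533/1) = 1 · 480 = 480
  d = 13: 𝟙(13) · φ(533/13) = 1 · 40 = 40
  d = 41: 𝟙(41) · φ(533/41) = 1 · 12 = 12
  d = 533: 𝟙(533) · φ(533/533) = 1 · 1 = 1
Summing: (𝟙 * φ)(533) = 480 + 40 + 12 + 1 = 533.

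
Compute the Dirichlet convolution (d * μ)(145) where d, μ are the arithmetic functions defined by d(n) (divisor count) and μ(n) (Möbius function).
(d * μ)(145) = 1

Divisors of 145: [1, 5, 29, 145]. For each d | 145:
  d = 1: d(1) · μ(145/1) = 1 · 1 = 1
  d = 5: d(5) · μ(145/5) = 2 · -1 = -2
  d = 29: d(29) · μ(145/29) = 2 · -1 = -2
  d = 145: d(145) · μ(145/145) = 4 · 1 = 4
Summing: (d * μ)(145) = 1 + -2 + -2 + 4 = 1.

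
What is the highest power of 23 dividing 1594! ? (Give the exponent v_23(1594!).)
v_23(1594!) = 72

Legendre's formula: v_p(n!) = Σ_{k ≥ 1} ⌊n / p^k⌋. For p = 23, n = 1594, the terms are:
  ⌊1594/23^1⌋ = ⌊1594/23⌋ = 69
  ⌊1594/23^2⌋ = ⌊1594/529⌋ = 3
(the next term ⌊1594/23^3⌋ = 0, terminating the sum). Summing: v_23(1594!) = 69 + 3 = 72.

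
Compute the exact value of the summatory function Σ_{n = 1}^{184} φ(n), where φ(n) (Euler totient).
Σ_{n ≤ 184} φ(n) = 10340

Compute φ(n) for each 1 ≤ n ≤ 184: φ(1) = 1, φ(2) = 1, φ(3) = 2, φ(4) = 2, φ(5) = 4, φ(6) = 2, φ(7) = 6, φ(8) = 4, φ(9) = 6, φ(10) = 4, φ(11) = 10, φ(12) = 4, φ(13) = 12, φ(14) = 6, φ(15) = 8, φ(16) = 8, φ(17) = 16, φ(18) = 6, φ(19) = 18, φ(20) = 8, φ(21) = 12, φ(22) = 10, φ(23) = 22, φ(24) = 8, φ(25) = 20, φ(26) = 12, φ(27) = 18, φ(28) = 12, φ(29) = 28, φ(30) = 8, φ(31) = 30, φ(32) = 16, φ(33) = 20, φ(34) = 16, φ(35) = 24, φ(36) = 12, φ(37) = 36, φ(38) = 18, φ(39) = 24, φ(40) = 16, φ(41) = 40, φ(42) = 12, φ(43) = 42, φ(44) = 20, φ(45) = 24, φ(46) = 22, φ(47) = 46, φ(48) = 16, φ(49) = 42, φ(50) = 20, φ(51) = 32, φ(52) = 24, φ(53) = 52, φ(54) = 18, φ(55) = 40, φ(56) = 24, φ(57) = 36, φ(58) = 28, φ(59) = 58, φ(60) = 16, φ(61) = 60, φ(62) = 30, φ(63) = 36, φ(64) = 32, φ(65) = 48, φ(66) = 20, φ(67) = 66, φ(68) = 32, φ(69) = 44, φ(70) = 24, φ(71) = 70, φ(72) = 24, φ(73) = 72, φ(74) = 36, φ(75) = 40, φ(76) = 36, φ(77) = 60, φ(78) = 24, φ(79) = 78, φ(80) = 32, φ(81) = 54, φ(82) = 40, φ(83) = 82, φ(84) = 24, φ(85) = 64, φ(86) = 42, φ(87) = 56, φ(88) = 40, φ(89) = 88, φ(90) = 24, φ(91) = 72, φ(92) = 44, φ(93) = 60, φ(94) = 46, φ(95) = 72, φ(96) = 32, φ(97) = 96, φ(98) = 42, φ(99) = 60, φ(100) = 40, φ(101) = 100, φ(102) = 32, φ(103) = 102, φ(104) = 48, φ(105) = 48, φ(106) = 52, φ(107) = 106, φ(108) = 36, φ(109) = 108, φ(110) = 40, φ(111) = 72, φ(112) = 48, φ(113) = 112, φ(114) = 36, φ(115) = 88, φ(116) = 56, φ(117) = 72, φ(118) = 58, φ(119) = 96, φ(120) = 32, φ(121) = 110, φ(122) = 60, φ(123) = 80, φ(124) = 60, φ(125) = 100, φ(126) = 36, φ(127) = 126, φ(128) = 64, φ(129) = 84, φ(130) = 48, φ(131) = 130, φ(132) = 40, φ(133) = 108, φ(134) = 66, φ(135) = 72, φ(136) = 64, φ(137) = 136, φ(138) = 44, φ(139) = 138, φ(140) = 48, φ(141) = 92, φ(142) = 70, φ(143) = 120, φ(144) = 48, φ(145) = 112, φ(146) = 72, φ(147) = 84, φ(148) = 72, φ(149) = 148, φ(150) = 40, φ(151) = 150, φ(152) = 72, φ(153) = 96, φ(154) = 60, φ(155) = 120, φ(156) = 48, φ(157) = 156, φ(158) = 78, φ(159) = 104, φ(160) = 64, φ(161) = 132, φ(162) = 54, φ(163) = 162, φ(164) = 80, φ(165) = 80, φ(166) = 82, φ(167) = 166, φ(168) = 48, φ(169) = 156, φ(170) = 64, φ(171) = 108, φ(172) = 84, φ(173) = 172, φ(174) = 56, φ(175) = 120, φ(176) = 80, φ(177) = 116, φ(178) = 88, φ(179) = 178, φ(180) = 48, φ(181) = 180, φ(182) = 72, φ(183) = 120, φ(184) = 88. Summing all 184 values: 10340. (Average order: Σ_{n ≤ x} φ(n) ~ (3/π²) x². For x = 184, (3/π²)·184² ≈ 10290.99.)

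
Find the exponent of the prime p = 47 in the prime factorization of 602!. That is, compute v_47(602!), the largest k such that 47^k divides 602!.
v_47(602!) = 12

Legendre's formula: v_p(n!) = Σ_{k ≥ 1} ⌊n / p^k⌋. For p = 47, n = 602, the terms are:
  ⌊602/47^1⌋ = ⌊602/47⌋ = 12
(the next term ⌊602/47^2⌋ = 0, terminating the sum). Summing: v_47(602!) = 12 = 12.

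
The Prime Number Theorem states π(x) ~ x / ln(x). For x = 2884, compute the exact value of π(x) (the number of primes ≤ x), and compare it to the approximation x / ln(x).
π(2884) = 417;  x/ln(x) ≈ 362.00;  relative error ≈ 13.19%.

Directly count primes up to 2884: π(2884) = 417. The PNT approximation gives 2884/ln(2884) ≈ 2884/7.96693 ≈ 362.00. Relative error (π(x) − x/ln(x)) / π(x) ≈ 13.19%; the approximation is known to undercount slightly (Li(x) is a better estimate).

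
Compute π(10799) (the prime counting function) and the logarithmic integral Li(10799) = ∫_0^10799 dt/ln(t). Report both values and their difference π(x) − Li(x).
π(10799) = 1315;  Li(10799) ≈ 1332.52;  π(x) − Li(x) ≈ -17.52.

Direct count of primes ≤ 10799 gives π(10799) = 1315. Numerical evaluation of the logarithmic integral gives Li(10799) ≈ 1332.52. The difference π(x) − Li(x) ≈ -17.52 is typically negative for small/moderate x (Li(x) overestimates), though Littlewood's theorem shows this sign changes infinitely often.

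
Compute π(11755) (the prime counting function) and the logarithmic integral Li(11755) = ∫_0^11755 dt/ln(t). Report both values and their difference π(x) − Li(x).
π(11755) = 1409;  Li(11755) ≈ 1434.99;  π(x) − Li(x) ≈ -25.99.

Direct count of primes ≤ 11755 gives π(11755) = 1409. Numerical evaluation of the logarithmic integral gives Li(11755) ≈ 1434.99. The difference π(x) − Li(x) ≈ -25.99 is typically negative for small/moderate x (Li(x) overestimates), though Littlewood's theorem shows this sign changes infinitely often.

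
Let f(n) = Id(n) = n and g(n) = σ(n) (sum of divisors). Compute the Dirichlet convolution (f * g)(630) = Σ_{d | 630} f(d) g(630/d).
(Id * σ)(630) = 28050

Divisors of 630: [1, 2, 3, 5, 6, 7, 9, 10, 14, 15, 18, 21, 30, 35, 42, 45, 63, 70, 90, 105, 126, 210, 315, 630]. For each d | 630:
  d = 1: Id(1) · σ(630/1) = 1 · 1872 = 1872
  d = 2: Id(2) · σ(630/2) = 2 · 624 = 1248
  d = 3: Id(3) · σ(630/3) = 3 · 576 = 1728
  d = 5: Id(5) · σ(630/5) = 5 · 312 = 1560
  d = 6: Id(6) · σ(630/6) = 6 · 192 = 1152
  d = 7: Id(7) · σ(630/7) = 7 · 234 = 1638
  d = 9: Id(9) · σ(630/9) = 9 · 144 = 1296
  d = 10: Id(10) · σ(630/10) = 10 · 104 = 1040
  d = 14: Id(14) · σ(630/14) = 14 · 78 = 1092
  d = 15: Id(15) · σ(630/15) = 15 · 96 = 1440
  d = 18: Id(18) · σ(630/18) = 18 · 48 = 864
  d = 21: Id(21) · σ(630/21) = 21 · 72 = 1512
  d = 30: Id(30) · σ(630/30) = 30 · 32 = 960
  d = 35: Id(35) · σ(630/35) = 35 · 39 = 1365
  d = 42: Id(42) · σ(630/42) = 42 · 24 = 1008
  d = 45: Id(45) · σ(630/45) = 45 · 24 = 1080
  d = 63: Id(63) · σ(630/63) = 63 · 18 = 1134
  d = 70: Id(70) · σ(630/70) = 70 · 13 = 910
  d = 90: Id(90) · σ(630/90) = 90 · 8 = 720
  d = 105: Id(105) · σ(630/105) = 105 · 12 = 1260
  d = 126: Id(126) · σ(630/126) = 126 · 6 = 756
  d = 210: Id(210) · σ(630/210) = 210 · 4 = 840
  d = 315: Id(315) · σ(630/315) = 315 · 3 = 945
  d = 630: Id(630) · σ(630/630) = 630 · 1 = 630
Summing: (Id * σ)(630) = 1872 + 1248 + 1728 + 1560 + 1152 + 1638 + 1296 + 1040 + 1092 + 1440 + 864 + 1512 + 960 + 1365 + 1008 + 1080 + 1134 + 910 + 720 + 1260 + 756 + 840 + 945 + 630 = 28050.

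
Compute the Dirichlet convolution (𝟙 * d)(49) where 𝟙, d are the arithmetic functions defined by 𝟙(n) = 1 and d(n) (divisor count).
(𝟙 * d)(49) = 6

Divisors of 49: [1, 7, 49]. For each d | 49:
  d = 1: 𝟙(1) · d(49/1) = 1 · 3 = 3
  d = 7: 𝟙(7) · d(49/7) = 1 · 2 = 2
  d = 49: 𝟙(49) · d(49/49) = 1 · 1 = 1
Summing: (𝟙 * d)(49) = 3 + 2 + 1 = 6.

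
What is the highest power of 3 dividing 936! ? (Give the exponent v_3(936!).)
v_3(936!) = 465

Legendre's formula: v_p(n!) = Σ_{k ≥ 1} ⌊n / p^k⌋. For p = 3, n = 936, the terms are:
  ⌊936/3^1⌋ = ⌊936/3⌋ = 312
  ⌊936/3^2⌋ = ⌊936/9⌋ = 104
  ⌊936/3^3⌋ = ⌊936/27⌋ = 34
  ⌊936/3^4⌋ = ⌊936/81⌋ = 11
  ⌊936/3^5⌋ = ⌊936/243⌋ = 3
  ⌊936/3^6⌋ = ⌊936/729⌋ = 1
(the next term ⌊936/3^7⌋ = 0, terminating the sum). Summing: v_3(936!) = 312 + 104 + 34 + 11 + 3 + 1 = 465.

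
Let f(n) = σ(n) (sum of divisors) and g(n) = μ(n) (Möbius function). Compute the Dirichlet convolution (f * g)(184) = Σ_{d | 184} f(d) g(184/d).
(σ * μ)(184) = 184

Divisors of 184: [1, 2, 4, 8, 23, 46, 92, 184]. For each d | 184:
  d = 1: σ(1) · μ(184/1) = 1 · 0 = 0
  d = 2: σ(2) · μ(184/2) = 3 · 0 = 0
  d = 4: σ(4) · μ(184/4) = 7 · 1 = 7
  d = 8: σ(8) · μ(184/8) = 15 · -1 = -15
  d = 23: σ(23) · μ(184/23) = 24 · 0 = 0
  d = 46: σ(46) · μ(184/46) = 72 · 0 = 0
  d = 92: σ(92) · μ(184/92) = 168 · -1 = -168
  d = 184: σ(184) · μ(184/184) = 360 · 1 = 360
Summing: (σ * μ)(184) = 0 + 0 + 7 + -15 + 0 + 0 + -168 + 360 = 184.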